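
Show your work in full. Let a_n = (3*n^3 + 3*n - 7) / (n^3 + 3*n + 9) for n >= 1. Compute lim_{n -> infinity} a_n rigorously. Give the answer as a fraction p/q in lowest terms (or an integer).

Divide numerator and denominator by n^3, the highest power:
numerator / n^3 = 3 + 3/n^2 - 7/n^3
denominator / n^3 = 1 + 3/n^2 + 9/n^3
As n -> infinity, all terms of the form c/n^k (k >= 1) tend to 0.
So numerator / n^3 -> 3 and denominator / n^3 -> 1.
Therefore lim a_n = 3.

3


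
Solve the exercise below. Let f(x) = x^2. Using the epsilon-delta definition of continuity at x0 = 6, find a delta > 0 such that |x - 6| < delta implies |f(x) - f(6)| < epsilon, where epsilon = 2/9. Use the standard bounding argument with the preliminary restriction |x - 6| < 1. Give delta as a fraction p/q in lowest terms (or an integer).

Factor: |x^2 - (6)^2| = |x - 6| * |x + 6|.
Impose |x - 6| < 1 first. Then |x + 6| = |(x - 6) + 2*(6)| <= |x - 6| + 2*|6| < 1 + 12 = 13.
So |x^2 - (6)^2| < delta * 13.
We need delta * 13 <= 2/9, i.e. delta <= 2/9/13 = 2/117.
Since 2/117 < 1, this is tighter than 1; take delta = 2/117.
So delta = 2/117 works.

2/117


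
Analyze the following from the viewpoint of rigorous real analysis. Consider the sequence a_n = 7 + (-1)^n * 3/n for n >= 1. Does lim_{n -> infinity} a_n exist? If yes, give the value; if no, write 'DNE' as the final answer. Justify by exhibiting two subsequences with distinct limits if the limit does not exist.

Examine the behaviour of a_n along subsequences.
Even-n subsequence a_{2k} = 7 + 3/(2k) -> 7. Odd-n subsequence a_{2k+1} = 7 - 3/(2k+1) -> 7. Both tend to 7, which suggests the limit is 7; verify directly.
|a_n - 7| = |(-1)^n * 3/n| = 3/n for every n >= 1.
Given epsilon > 0, choose a positive integer N > 3/epsilon. Then for all n >= N, |a_n - 7| = 3/n <= 3/N < epsilon.
So by the definition of the limit, lim a_n exists and equals 7.

7


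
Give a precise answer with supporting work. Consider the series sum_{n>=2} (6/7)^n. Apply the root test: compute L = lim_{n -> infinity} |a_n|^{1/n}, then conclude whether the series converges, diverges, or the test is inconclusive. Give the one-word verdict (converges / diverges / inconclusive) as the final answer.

Let a_n denote the general term. Form |a_n|^(1/n) and simplify:
|a_n|^(1/n) = 6/7
Take the limit as n -> infinity: L = 6/7.
Since L = 6/7 < 1, the root test implies convergence.

converges


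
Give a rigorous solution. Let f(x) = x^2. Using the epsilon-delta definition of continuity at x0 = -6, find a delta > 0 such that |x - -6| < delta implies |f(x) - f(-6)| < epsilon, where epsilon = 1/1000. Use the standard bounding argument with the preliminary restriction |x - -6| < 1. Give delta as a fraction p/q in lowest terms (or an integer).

Factor: |x^2 - (-6)^2| = |x - -6| * |x + -6|.
Impose |x - -6| < 1 first. Then |x + -6| = |(x - -6) + 2*(-6)| <= |x - -6| + 2*|-6| < 1 + 12 = 13.
So |x^2 - (-6)^2| < delta * 13.
We need delta * 13 <= 1/1000, i.e. delta <= 1/1000/13 = 1/13000.
Since 1/13000 < 1, this is tighter than 1; take delta = 1/13000.
So delta = 1/13000 works.

1/13000


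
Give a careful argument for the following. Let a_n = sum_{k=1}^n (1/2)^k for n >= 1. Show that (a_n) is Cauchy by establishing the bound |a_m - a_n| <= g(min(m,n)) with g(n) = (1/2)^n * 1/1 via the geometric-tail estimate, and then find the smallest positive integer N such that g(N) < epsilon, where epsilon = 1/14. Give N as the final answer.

For m > n >= 1: |a_m - a_n| = sum_{k=n+1}^m (1/2)^k < sum_{k=n+1}^infinity (1/2)^k = (1/2)^(n+1) / (1 - 1/2) = (1/2)^n * (1/2) * (2/1) = (1/2)^n * 1/1.
So g(n) = (1/2)^n / 1. Since g(n) -> 0, (a_n) is Cauchy.
Now solve g(N) < 1/14: (1/2)^N / 1 < 1/14 <=> 2^N > 1 / (1 * 1/14) = 14.
Check powers of 2: 2^3 = 8 <= 14, 2^4 = 16 > 14.
So the smallest such N is 4. Check: g(4) = 1/(1 * 16) = 1/16 < 1/14.

4


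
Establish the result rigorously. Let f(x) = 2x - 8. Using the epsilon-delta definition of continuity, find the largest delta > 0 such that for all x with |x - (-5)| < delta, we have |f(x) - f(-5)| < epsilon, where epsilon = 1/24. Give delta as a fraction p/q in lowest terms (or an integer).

We compute f(-5) = 2*(-5) - 8 = -18.
|f(x) - f(-5)| = |2x - 8 - (-18)| = |2(x - (-5))| = 2|x - (-5)|.
We need 2|x - (-5)| < 1/24, i.e. |x - (-5)| < 1/24 / 2 = 1/48.
So any delta <= 1/48 works. Conversely, if delta > 1/48, then x = -5 + 1/48 satisfies |x - (-5)| = 1/48 < delta but |f(x) - f(-5)| = 2 * 1/48 = 1/24, which is not < 1/24; so no larger delta works.
Hence the largest such delta is 1/48.

1/48


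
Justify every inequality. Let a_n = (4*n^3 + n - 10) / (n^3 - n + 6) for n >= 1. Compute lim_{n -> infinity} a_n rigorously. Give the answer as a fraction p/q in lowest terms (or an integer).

Divide numerator and denominator by n^3, the highest power:
numerator / n^3 = 4 + n^(-2) - 10/n^3
denominator / n^3 = 1 - 1/n^2 + 6/n^3
As n -> infinity, all terms of the form c/n^k (k >= 1) tend to 0.
So numerator / n^3 -> 4 and denominator / n^3 -> 1.
Therefore lim a_n = 4.

4


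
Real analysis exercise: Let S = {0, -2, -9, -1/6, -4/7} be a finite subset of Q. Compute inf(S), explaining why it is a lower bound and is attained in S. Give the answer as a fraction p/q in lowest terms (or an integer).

S is finite, so inf(S) = min(S).
Sorted increasing:
-9, -2, -4/7, -1/6, 0
The extremum is -9.
For every x in S, x >= -9. And -9 is in S, so it is attained.
Therefore inf(S) = -9.

-9


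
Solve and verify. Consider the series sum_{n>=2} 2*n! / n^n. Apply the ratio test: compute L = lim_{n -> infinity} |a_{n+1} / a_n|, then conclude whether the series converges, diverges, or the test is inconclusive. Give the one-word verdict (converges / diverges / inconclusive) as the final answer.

Let a_n denote the general term. Form the ratio a_{n+1}/a_n and simplify:
a_{n+1}/a_n = (n/(n + 1))^n
Take the limit as n -> infinity: L = exp(-1).
Since L = exp(-1) < 1, the ratio test implies the series converges.

converges


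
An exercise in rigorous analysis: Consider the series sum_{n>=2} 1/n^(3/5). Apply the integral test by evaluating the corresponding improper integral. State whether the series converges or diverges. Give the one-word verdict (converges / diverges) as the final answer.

Let f(x) = x^(-3/5). Then f is positive, continuous, and decreasing on [2, infinity), so the integral test applies.
Compute the improper integral int_{2}^infinity f(x) dx:
  antiderivative F(x) = 5*x^(2/5)/2.
  As x -> infinity, F(x) -> infinity (since p = 3/5 < 1).
  So the integral diverges. By the integral test, the series diverges.

diverges


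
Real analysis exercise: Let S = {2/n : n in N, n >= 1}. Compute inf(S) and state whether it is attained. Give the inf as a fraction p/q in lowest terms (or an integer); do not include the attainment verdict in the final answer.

Analysis:
- Values: 2, 1, 2/3, 1/2, ... strictly decreasing.
- The maximum is 2 (n=1); sup = 2 (attained).
- The set is bounded below by 0; 2/n -> 0 so 0 is the greatest lower bound.
- 0 is not in the set, so inf = 0 is not attained.
Conclusion: inf(S) = 0, not attained in S.

0


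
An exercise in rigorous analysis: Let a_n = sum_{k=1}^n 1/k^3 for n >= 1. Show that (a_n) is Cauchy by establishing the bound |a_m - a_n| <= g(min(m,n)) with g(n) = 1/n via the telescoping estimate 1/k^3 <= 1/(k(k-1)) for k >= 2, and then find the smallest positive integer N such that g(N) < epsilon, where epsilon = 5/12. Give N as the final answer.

For m > n >= 1: |a_m - a_n| = sum_{k=n+1}^m 1/k^3.
Use 1/k^3 <= 1/(k(k-1)) = 1/(k-1) - 1/k for k >= 2 (which holds since k^3 >= k^2 >= k(k-1) for k >= 2):
sum_{k=n+1}^m 1/k^3 <= sum_{k=n+1}^m (1/(k-1) - 1/k) = 1/n - 1/m <= 1/n.
By symmetry the same bound holds with n,m swapped, so |a_m - a_n| <= 1/min(m,n) = g(min(m,n)). Since g(n) -> 0, (a_n) is Cauchy.
Now solve g(N) < 5/12: 1/N < 5/12 <=> N > 1/(5/12) = 12/5.
The smallest integer strictly greater than 12/5 is N = 3.
Check: g(3) = 1/3 < 5/12; g(2) = 1/2 >= 5/12. So N = 3.

3


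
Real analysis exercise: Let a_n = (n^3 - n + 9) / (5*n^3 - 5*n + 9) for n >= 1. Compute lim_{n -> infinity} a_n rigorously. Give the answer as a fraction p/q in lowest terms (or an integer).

Divide numerator and denominator by n^3, the highest power:
numerator / n^3 = 1 - 1/n^2 + 9/n^3
denominator / n^3 = 5 - 5/n^2 + 9/n^3
As n -> infinity, all terms of the form c/n^k (k >= 1) tend to 0.
So numerator / n^3 -> 1 and denominator / n^3 -> 5.
Therefore lim a_n = 1/5.

1/5


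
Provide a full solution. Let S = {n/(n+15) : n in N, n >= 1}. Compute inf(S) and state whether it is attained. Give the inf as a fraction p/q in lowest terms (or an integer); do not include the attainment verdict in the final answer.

Analysis:
- Values: 1/16, 2/17, 1/6, 4/19, ... strictly increasing.
- Minimum is 1/16 (n=1); inf = 1/16 (attained).
- n/(n+15) = 1 - 15/(n+15) -> 1 from below as n -> infinity, and never equals 1.
- So sup = 1 (not attained).
Conclusion: inf(S) = 1/16, attained in S.

1/16


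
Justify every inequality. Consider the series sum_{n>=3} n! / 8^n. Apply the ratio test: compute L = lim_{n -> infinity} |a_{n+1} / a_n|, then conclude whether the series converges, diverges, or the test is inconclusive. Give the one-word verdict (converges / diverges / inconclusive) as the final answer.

Let a_n denote the general term. Form the ratio a_{n+1}/a_n and simplify:
a_{n+1}/a_n = n/8 + 1/8
Take the limit as n -> infinity: L = infinity.
Since L = infinity > 1 (or L = infinity), the ratio test implies the series diverges.

diverges


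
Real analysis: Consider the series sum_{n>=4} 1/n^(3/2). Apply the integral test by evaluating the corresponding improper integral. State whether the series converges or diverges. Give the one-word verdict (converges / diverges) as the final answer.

Let f(x) = x^(-3/2). Then f is positive, continuous, and decreasing on [4, infinity), so the integral test applies.
Compute the improper integral int_{4}^infinity f(x) dx:
  antiderivative F(x) = -2/sqrt(x).
  As x -> infinity, F(x) -> 0 (since p = 3/2 > 1).
  So int = F(infinity) - F(4) = 0 - (-1) = 1.
  Finite, so by the integral test, the series converges.

converges


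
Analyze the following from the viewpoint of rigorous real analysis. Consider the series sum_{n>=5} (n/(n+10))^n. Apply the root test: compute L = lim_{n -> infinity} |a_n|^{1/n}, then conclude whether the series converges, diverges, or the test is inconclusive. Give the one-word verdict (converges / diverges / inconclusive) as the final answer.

Let a_n denote the general term. Form |a_n|^(1/n) and simplify:
|a_n|^(1/n) = n/(n + 10)
Take the limit as n -> infinity: L = 1.
Since L = 1, the root test is inconclusive. (In fact a_n = (n/(n+10))^n -> e^(-10) != 0, so the nth-term test shows divergence; but the root test itself gives no conclusion.)

inconclusive


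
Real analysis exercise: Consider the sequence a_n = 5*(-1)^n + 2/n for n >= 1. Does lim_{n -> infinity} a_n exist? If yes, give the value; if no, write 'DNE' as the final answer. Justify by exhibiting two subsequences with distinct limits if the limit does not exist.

Examine the behaviour of a_n along subsequences.
a_{2k} = 5 + 2/(2k) -> 5. a_{2k+1} = -5 + 2/(2k+1) -> -5.
Since these two subsequential limits are 5 and -5, distinct, the full sequence cannot converge (a convergent sequence has all subsequences tending to the same limit). So lim a_n does not exist.

DNE


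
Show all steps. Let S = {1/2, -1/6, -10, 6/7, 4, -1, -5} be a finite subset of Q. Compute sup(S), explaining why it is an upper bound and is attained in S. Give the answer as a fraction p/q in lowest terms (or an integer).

S is finite, so sup(S) = max(S).
Sorted decreasing:
4, 6/7, 1/2, -1/6, -1, -5, -10
The extremum is 4.
For every x in S, x <= 4. And 4 is in S, so it is attained.
Therefore sup(S) = 4.

4


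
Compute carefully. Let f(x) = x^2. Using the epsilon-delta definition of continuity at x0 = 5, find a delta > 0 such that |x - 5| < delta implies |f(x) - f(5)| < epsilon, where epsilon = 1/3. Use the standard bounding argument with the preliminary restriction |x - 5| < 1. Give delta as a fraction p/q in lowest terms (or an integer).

Factor: |x^2 - (5)^2| = |x - 5| * |x + 5|.
Impose |x - 5| < 1 first. Then |x + 5| = |(x - 5) + 2*(5)| <= |x - 5| + 2*|5| < 1 + 10 = 11.
So |x^2 - (5)^2| < delta * 11.
We need delta * 11 <= 1/3, i.e. delta <= 1/3/11 = 1/33.
Since 1/33 < 1, this is tighter than 1; take delta = 1/33.
So delta = 1/33 works.

1/33


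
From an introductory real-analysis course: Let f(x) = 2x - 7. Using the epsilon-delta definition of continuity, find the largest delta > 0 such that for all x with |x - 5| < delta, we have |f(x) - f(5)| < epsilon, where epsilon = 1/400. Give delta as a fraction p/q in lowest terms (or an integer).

We compute f(5) = 2*(5) - 7 = 3.
|f(x) - f(5)| = |2x - 7 - (3)| = |2(x - 5)| = 2|x - 5|.
We need 2|x - 5| < 1/400, i.e. |x - 5| < 1/400 / 2 = 1/800.
So any delta <= 1/800 works. Conversely, if delta > 1/800, then x = 5 + 1/800 satisfies |x - 5| = 1/800 < delta but |f(x) - f(5)| = 2 * 1/800 = 1/400, which is not < 1/400; so no larger delta works.
Hence the largest such delta is 1/800.

1/800


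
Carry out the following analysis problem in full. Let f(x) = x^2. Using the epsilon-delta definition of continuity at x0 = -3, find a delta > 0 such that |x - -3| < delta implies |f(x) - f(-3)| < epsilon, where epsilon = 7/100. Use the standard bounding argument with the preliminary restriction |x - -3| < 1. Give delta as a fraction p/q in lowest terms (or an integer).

Factor: |x^2 - (-3)^2| = |x - -3| * |x + -3|.
Impose |x - -3| < 1 first. Then |x + -3| = |(x - -3) + 2*(-3)| <= |x - -3| + 2*|-3| < 1 + 6 = 7.
So |x^2 - (-3)^2| < delta * 7.
We need delta * 7 <= 7/100, i.e. delta <= 7/100/7 = 1/100.
Since 1/100 < 1, this is tighter than 1; take delta = 1/100.
So delta = 1/100 works.

1/100


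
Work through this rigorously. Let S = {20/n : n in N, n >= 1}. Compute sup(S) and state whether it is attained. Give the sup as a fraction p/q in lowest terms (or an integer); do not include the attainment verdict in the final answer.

Analysis:
- Values: 20, 10, 20/3, 5, ... strictly decreasing.
- The maximum is 20 (n=1); sup = 20 (attained).
- The set is bounded below by 0; 20/n -> 0 so 0 is the greatest lower bound.
- 0 is not in the set, so inf = 0 is not attained.
Conclusion: sup(S) = 20, attained in S.

20


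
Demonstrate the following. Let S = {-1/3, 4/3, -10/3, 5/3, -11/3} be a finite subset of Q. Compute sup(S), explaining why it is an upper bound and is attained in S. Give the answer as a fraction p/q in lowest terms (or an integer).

S is finite, so sup(S) = max(S).
Sorted decreasing:
5/3, 4/3, -1/3, -10/3, -11/3
The extremum is 5/3.
For every x in S, x <= 5/3. And 5/3 is in S, so it is attained.
Therefore sup(S) = 5/3.

5/3


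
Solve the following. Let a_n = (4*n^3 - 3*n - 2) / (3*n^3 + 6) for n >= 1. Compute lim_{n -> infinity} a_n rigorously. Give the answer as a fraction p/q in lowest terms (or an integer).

Divide numerator and denominator by n^3, the highest power:
numerator / n^3 = 4 - 3/n^2 - 2/n^3
denominator / n^3 = 3 + 6/n^3
As n -> infinity, all terms of the form c/n^k (k >= 1) tend to 0.
So numerator / n^3 -> 4 and denominator / n^3 -> 3.
Therefore lim a_n = 4/3.

4/3


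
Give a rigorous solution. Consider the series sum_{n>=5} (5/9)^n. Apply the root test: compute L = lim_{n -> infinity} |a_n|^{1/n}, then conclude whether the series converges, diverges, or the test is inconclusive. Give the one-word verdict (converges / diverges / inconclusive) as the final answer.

Let a_n denote the general term. Form |a_n|^(1/n) and simplify:
|a_n|^(1/n) = 5/9
Take the limit as n -> infinity: L = 5/9.
Since L = 5/9 < 1, the root test implies convergence.

converges


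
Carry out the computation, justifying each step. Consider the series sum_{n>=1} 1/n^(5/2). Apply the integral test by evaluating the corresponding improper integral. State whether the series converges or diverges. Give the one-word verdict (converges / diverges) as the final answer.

Let f(x) = x^(-5/2). Then f is positive, continuous, and decreasing on [1, infinity), so the integral test applies.
Compute the improper integral int_{1}^infinity f(x) dx:
  antiderivative F(x) = -2/(3*x^(3/2)).
  As x -> infinity, F(x) -> 0 (since p = 5/2 > 1).
  So int = F(infinity) - F(1) = 0 - (-2/3) = 2/3.
  Finite, so by the integral test, the series converges.

converges


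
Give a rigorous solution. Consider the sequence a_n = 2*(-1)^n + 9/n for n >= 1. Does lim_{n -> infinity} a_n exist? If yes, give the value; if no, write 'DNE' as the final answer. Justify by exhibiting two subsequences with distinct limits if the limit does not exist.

Examine the behaviour of a_n along subsequences.
a_{2k} = 2 + 9/(2k) -> 2. a_{2k+1} = -2 + 9/(2k+1) -> -2.
Since these two subsequential limits are 2 and -2, distinct, the full sequence cannot converge (a convergent sequence has all subsequences tending to the same limit). So lim a_n does not exist.

DNE


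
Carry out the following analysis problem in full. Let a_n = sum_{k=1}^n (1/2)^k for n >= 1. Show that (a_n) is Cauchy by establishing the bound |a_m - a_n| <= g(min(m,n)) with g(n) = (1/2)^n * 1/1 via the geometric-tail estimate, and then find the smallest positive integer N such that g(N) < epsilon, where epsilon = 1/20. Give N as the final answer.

For m > n >= 1: |a_m - a_n| = sum_{k=n+1}^m (1/2)^k < sum_{k=n+1}^infinity (1/2)^k = (1/2)^(n+1) / (1 - 1/2) = (1/2)^n * (1/2) * (2/1) = (1/2)^n * 1/1.
So g(n) = (1/2)^n / 1. Since g(n) -> 0, (a_n) is Cauchy.
Now solve g(N) < 1/20: (1/2)^N / 1 < 1/20 <=> 2^N > 1 / (1 * 1/20) = 20.
Check powers of 2: 2^4 = 16 <= 20, 2^5 = 32 > 20.
So the smallest such N is 5. Check: g(5) = 1/(1 * 32) = 1/32 < 1/20.

5


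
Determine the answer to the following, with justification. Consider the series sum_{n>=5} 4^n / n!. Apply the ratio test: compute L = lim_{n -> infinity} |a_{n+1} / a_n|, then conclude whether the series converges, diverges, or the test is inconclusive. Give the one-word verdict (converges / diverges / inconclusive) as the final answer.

Let a_n denote the general term. Form the ratio a_{n+1}/a_n and simplify:
a_{n+1}/a_n = 4/(n + 1)
Take the limit as n -> infinity: L = 0.
Since L = 0 < 1, the ratio test implies the series converges.

converges


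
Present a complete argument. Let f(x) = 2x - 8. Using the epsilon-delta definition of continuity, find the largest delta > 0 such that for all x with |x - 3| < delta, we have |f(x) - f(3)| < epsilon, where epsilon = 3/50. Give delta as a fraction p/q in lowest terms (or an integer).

We compute f(3) = 2*(3) - 8 = -2.
|f(x) - f(3)| = |2x - 8 - (-2)| = |2(x - 3)| = 2|x - 3|.
We need 2|x - 3| < 3/50, i.e. |x - 3| < 3/50 / 2 = 3/100.
So any delta <= 3/100 works. Conversely, if delta > 3/100, then x = 3 + 3/100 satisfies |x - 3| = 3/100 < delta but |f(x) - f(3)| = 2 * 3/100 = 3/50, which is not < 3/50; so no larger delta works.
Hence the largest such delta is 3/100.

3/100


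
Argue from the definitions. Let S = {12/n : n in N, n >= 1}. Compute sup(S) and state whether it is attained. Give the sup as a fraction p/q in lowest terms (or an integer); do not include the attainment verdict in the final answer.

Analysis:
- Values: 12, 6, 4, 3, ... strictly decreasing.
- The maximum is 12 (n=1); sup = 12 (attained).
- The set is bounded below by 0; 12/n -> 0 so 0 is the greatest lower bound.
- 0 is not in the set, so inf = 0 is not attained.
Conclusion: sup(S) = 12, attained in S.

12


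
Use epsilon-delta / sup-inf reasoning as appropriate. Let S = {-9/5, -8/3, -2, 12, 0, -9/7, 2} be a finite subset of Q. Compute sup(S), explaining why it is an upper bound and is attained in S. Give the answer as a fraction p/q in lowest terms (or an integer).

S is finite, so sup(S) = max(S).
Sorted decreasing:
12, 2, 0, -9/7, -9/5, -2, -8/3
The extremum is 12.
For every x in S, x <= 12. And 12 is in S, so it is attained.
Therefore sup(S) = 12.

12


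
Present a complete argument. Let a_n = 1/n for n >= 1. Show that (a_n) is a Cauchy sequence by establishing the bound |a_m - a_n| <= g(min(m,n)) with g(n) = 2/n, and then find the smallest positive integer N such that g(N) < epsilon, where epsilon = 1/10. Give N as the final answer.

For any m, n >= 1, by the triangle inequality:
|a_m - a_n| = |1/m - 1/n| <= 1/m + 1/n <= 2/min(m,n).
So g(n) = 2/n bounds the Cauchy difference. Since g(n) -> 0, (a_n) is Cauchy.
Now solve g(N) < 1/10: 2/N < 1/10 <=> N > 2 / (1/10) = 20.
The smallest integer strictly greater than 20 is N = 21.
Check: g(21) = 2/21 = 2/21 < 1/10; g(20) = 1/10 >= 1/10. So N = 21.

21


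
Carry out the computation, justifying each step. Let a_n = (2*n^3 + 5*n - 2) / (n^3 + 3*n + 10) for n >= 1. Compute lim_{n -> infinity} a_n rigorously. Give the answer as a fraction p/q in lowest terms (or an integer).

Divide numerator and denominator by n^3, the highest power:
numerator / n^3 = 2 + 5/n^2 - 2/n^3
denominator / n^3 = 1 + 3/n^2 + 10/n^3
As n -> infinity, all terms of the form c/n^k (k >= 1) tend to 0.
So numerator / n^3 -> 2 and denominator / n^3 -> 1.
Therefore lim a_n = 2.

2


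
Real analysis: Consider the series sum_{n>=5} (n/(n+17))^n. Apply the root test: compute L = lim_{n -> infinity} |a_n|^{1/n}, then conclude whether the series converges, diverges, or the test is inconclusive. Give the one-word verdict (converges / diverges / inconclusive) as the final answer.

Let a_n denote the general term. Form |a_n|^(1/n) and simplify:
|a_n|^(1/n) = n/(n + 17)
Take the limit as n -> infinity: L = 1.
Since L = 1, the root test is inconclusive. (In fact a_n = (n/(n+17))^n -> e^(-17) != 0, so the nth-term test shows divergence; but the root test itself gives no conclusion.)

inconclusive


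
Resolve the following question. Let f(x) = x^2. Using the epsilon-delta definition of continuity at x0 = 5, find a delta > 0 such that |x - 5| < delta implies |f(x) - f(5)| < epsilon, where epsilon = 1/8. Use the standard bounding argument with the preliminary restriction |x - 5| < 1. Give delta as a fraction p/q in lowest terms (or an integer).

Factor: |x^2 - (5)^2| = |x - 5| * |x + 5|.
Impose |x - 5| < 1 first. Then |x + 5| = |(x - 5) + 2*(5)| <= |x - 5| + 2*|5| < 1 + 10 = 11.
So |x^2 - (5)^2| < delta * 11.
We need delta * 11 <= 1/8, i.e. delta <= 1/8/11 = 1/88.
Since 1/88 < 1, this is tighter than 1; take delta = 1/88.
So delta = 1/88 works.

1/88


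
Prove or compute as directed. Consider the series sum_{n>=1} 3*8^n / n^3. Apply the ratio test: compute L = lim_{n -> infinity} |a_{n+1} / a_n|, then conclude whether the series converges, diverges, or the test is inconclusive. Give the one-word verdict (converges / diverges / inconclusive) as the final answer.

Let a_n denote the general term. Form the ratio a_{n+1}/a_n and simplify:
a_{n+1}/a_n = 8*n^3/(n + 1)^3
Take the limit as n -> infinity: L = 8.
Since L = 8 > 1 (or L = infinity), the ratio test implies the series diverges.

diverges


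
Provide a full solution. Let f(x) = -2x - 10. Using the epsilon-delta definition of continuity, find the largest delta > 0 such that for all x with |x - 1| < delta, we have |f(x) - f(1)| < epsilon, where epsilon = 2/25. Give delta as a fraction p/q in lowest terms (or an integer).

We compute f(1) = -2*(1) - 10 = -12.
|f(x) - f(1)| = |-2x - 10 - (-12)| = |-2(x - 1)| = 2|x - 1|.
We need 2|x - 1| < 2/25, i.e. |x - 1| < 2/25 / 2 = 1/25.
So any delta <= 1/25 works. Conversely, if delta > 1/25, then x = 1 + 1/25 satisfies |x - 1| = 1/25 < delta but |f(x) - f(1)| = 2 * 1/25 = 2/25, which is not < 2/25; so no larger delta works.
Hence the largest such delta is 1/25.

1/25


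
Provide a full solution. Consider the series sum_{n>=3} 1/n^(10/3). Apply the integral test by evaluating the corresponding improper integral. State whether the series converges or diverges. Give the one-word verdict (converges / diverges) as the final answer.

Let f(x) = x^(-10/3). Then f is positive, continuous, and decreasing on [3, infinity), so the integral test applies.
Compute the improper integral int_{3}^infinity f(x) dx:
  antiderivative F(x) = -3/(7*x^(7/3)).
  As x -> infinity, F(x) -> 0 (since p = 10/3 > 1).
  So int = F(infinity) - F(3) = 0 - (-3^(2/3)/63) = 3^(2/3)/63.
  Finite, so by the integral test, the series converges.

converges


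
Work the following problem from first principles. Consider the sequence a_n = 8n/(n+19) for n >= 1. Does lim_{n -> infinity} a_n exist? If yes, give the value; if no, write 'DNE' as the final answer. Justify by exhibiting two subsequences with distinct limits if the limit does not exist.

Examine the behaviour of a_n along subsequences.
Even-n subsequence a_{2k} = 8(2k)/(2k+19) -> 8. Odd-n subsequence a_{2k+1} = 8(2k+1)/(2k+20) -> 8. Both tend to 8, which suggests the limit is 8; verify directly.
|a_n - 8| = |8n - 8(n+19)| / (n+19) = 152/(n+19) < 152/n for every n >= 1.
Given epsilon > 0, choose a positive integer N > 152/epsilon. Then for all n >= N, |a_n - 8| < 152/n <= 152/N < epsilon.
So by the definition of the limit, lim a_n exists and equals 8.

8


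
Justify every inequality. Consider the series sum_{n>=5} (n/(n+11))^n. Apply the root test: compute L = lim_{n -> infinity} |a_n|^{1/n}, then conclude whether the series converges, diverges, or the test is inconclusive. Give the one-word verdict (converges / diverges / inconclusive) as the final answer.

Let a_n denote the general term. Form |a_n|^(1/n) and simplify:
|a_n|^(1/n) = n/(n + 11)
Take the limit as n -> infinity: L = 1.
Since L = 1, the root test is inconclusive. (In fact a_n = (n/(n+11))^n -> e^(-11) != 0, so the nth-term test shows divergence; but the root test itself gives no conclusion.)

inconclusive


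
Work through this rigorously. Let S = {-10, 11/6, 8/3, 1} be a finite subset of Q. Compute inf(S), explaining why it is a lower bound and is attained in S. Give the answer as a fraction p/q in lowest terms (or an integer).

S is finite, so inf(S) = min(S).
Sorted increasing:
-10, 1, 11/6, 8/3
The extremum is -10.
For every x in S, x >= -10. And -10 is in S, so it is attained.
Therefore inf(S) = -10.

-10


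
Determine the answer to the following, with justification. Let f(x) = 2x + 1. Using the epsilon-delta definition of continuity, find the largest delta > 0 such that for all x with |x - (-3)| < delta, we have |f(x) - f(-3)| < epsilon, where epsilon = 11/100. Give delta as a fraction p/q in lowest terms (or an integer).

We compute f(-3) = 2*(-3) + 1 = -5.
|f(x) - f(-3)| = |2x + 1 - (-5)| = |2(x - (-3))| = 2|x - (-3)|.
We need 2|x - (-3)| < 11/100, i.e. |x - (-3)| < 11/100 / 2 = 11/200.
So any delta <= 11/200 works. Conversely, if delta > 11/200, then x = -3 + 11/200 satisfies |x - (-3)| = 11/200 < delta but |f(x) - f(-3)| = 2 * 11/200 = 11/100, which is not < 11/100; so no larger delta works.
Hence the largest such delta is 11/200.

11/200


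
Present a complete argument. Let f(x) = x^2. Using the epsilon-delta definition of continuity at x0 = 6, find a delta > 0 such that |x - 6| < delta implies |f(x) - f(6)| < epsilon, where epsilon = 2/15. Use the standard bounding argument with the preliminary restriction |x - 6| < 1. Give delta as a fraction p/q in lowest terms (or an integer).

Factor: |x^2 - (6)^2| = |x - 6| * |x + 6|.
Impose |x - 6| < 1 first. Then |x + 6| = |(x - 6) + 2*(6)| <= |x - 6| + 2*|6| < 1 + 12 = 13.
So |x^2 - (6)^2| < delta * 13.
We need delta * 13 <= 2/15, i.e. delta <= 2/15/13 = 2/195.
Since 2/195 < 1, this is tighter than 1; take delta = 2/195.
So delta = 2/195 works.

2/195


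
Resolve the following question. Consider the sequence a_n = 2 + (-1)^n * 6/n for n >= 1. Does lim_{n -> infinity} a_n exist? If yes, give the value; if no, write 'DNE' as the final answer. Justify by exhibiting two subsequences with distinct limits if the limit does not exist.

Examine the behaviour of a_n along subsequences.
Even-n subsequence a_{2k} = 2 + 6/(2k) -> 2. Odd-n subsequence a_{2k+1} = 2 - 6/(2k+1) -> 2. Both tend to 2, which suggests the limit is 2; verify directly.
|a_n - 2| = |(-1)^n * 6/n| = 6/n for every n >= 1.
Given epsilon > 0, choose a positive integer N > 6/epsilon. Then for all n >= N, |a_n - 2| = 6/n <= 6/N < epsilon.
So by the definition of the limit, lim a_n exists and equals 2.

2


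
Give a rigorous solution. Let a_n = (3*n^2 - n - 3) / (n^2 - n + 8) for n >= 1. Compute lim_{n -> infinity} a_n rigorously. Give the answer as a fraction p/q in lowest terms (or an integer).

Divide numerator and denominator by n^2, the highest power:
numerator / n^2 = 3 - 1/n - 3/n^2
denominator / n^2 = 1 - 1/n + 8/n^2
As n -> infinity, all terms of the form c/n^k (k >= 1) tend to 0.
So numerator / n^2 -> 3 and denominator / n^2 -> 1.
Therefore lim a_n = 3.

3


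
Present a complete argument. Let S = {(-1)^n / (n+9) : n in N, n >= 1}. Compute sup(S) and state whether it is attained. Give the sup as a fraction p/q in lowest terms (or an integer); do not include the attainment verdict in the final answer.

Analysis:
- Values: -1/10, 1/11, -1/12, 1/13, -1/14, ...
- Positive terms (even n): 1/(2+9), 1/(4+9), ... decreasing -> max = 1/11 (n=2).
- Negative terms (odd n): -1/(1+9), -1/(3+9), ... increasing -> min = -1/10 (n=1).
- So sup = 1/11 (attained at n=2); inf = -1/10 (attained at n=1).
Conclusion: sup(S) = 1/11, attained in S.

1/11


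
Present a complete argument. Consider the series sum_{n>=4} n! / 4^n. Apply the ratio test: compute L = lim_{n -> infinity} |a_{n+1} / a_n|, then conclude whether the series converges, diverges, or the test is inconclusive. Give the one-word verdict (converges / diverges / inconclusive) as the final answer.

Let a_n denote the general term. Form the ratio a_{n+1}/a_n and simplify:
a_{n+1}/a_n = n/4 + 1/4
Take the limit as n -> infinity: L = infinity.
Since L = infinity > 1 (or L = infinity), the ratio test implies the series diverges.

diverges


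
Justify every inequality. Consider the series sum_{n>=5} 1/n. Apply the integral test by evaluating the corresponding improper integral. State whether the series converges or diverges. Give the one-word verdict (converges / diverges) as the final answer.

Let f(x) = 1/x. Then f is positive, continuous, and decreasing on [5, infinity), so the integral test applies.
Compute the improper integral int_{5}^infinity f(x) dx:
  antiderivative F(x) = log(x).
  As x -> infinity, log(x) -> infinity.
  So int = infinity - log(5) = infinity. By the integral test, the series diverges.

diverges


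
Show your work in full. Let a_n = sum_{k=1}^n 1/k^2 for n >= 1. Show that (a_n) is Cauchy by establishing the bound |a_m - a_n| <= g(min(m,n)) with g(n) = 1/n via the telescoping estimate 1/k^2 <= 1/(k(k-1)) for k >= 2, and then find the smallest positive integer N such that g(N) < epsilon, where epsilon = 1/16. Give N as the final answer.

For m > n >= 1: |a_m - a_n| = sum_{k=n+1}^m 1/k^2.
Use 1/k^2 <= 1/(k(k-1)) = 1/(k-1) - 1/k for k >= 2:
sum_{k=n+1}^m 1/k^2 <= sum_{k=n+1}^m (1/(k-1) - 1/k) = 1/n - 1/m <= 1/n.
By symmetry the same bound holds with n,m swapped, so |a_m - a_n| <= 1/min(m,n) = g(min(m,n)). Since g(n) -> 0, (a_n) is Cauchy.
Now solve g(N) < 1/16: 1/N < 1/16 <=> N > 1/(1/16) = 16.
The smallest integer strictly greater than 16 is N = 17.
Check: g(17) = 1/17 < 1/16; g(16) = 1/16 >= 1/16. So N = 17.

17


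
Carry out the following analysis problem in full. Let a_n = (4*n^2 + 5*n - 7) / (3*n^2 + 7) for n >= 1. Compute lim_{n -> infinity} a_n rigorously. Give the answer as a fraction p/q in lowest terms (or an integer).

Divide numerator and denominator by n^2, the highest power:
numerator / n^2 = 4 + 5/n - 7/n^2
denominator / n^2 = 3 + 7/n^2
As n -> infinity, all terms of the form c/n^k (k >= 1) tend to 0.
So numerator / n^2 -> 4 and denominator / n^2 -> 3.
Therefore lim a_n = 4/3.

4/3


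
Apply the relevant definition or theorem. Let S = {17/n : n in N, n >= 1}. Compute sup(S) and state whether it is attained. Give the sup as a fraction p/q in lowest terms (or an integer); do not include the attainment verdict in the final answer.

Analysis:
- Values: 17, 17/2, 17/3, 17/4, ... strictly decreasing.
- The maximum is 17 (n=1); sup = 17 (attained).
- The set is bounded below by 0; 17/n -> 0 so 0 is the greatest lower bound.
- 0 is not in the set, so inf = 0 is not attained.
Conclusion: sup(S) = 17, attained in S.

17


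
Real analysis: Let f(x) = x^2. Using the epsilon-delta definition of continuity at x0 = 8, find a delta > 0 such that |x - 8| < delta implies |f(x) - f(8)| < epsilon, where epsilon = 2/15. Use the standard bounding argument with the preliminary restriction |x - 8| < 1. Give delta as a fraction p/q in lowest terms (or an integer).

Factor: |x^2 - (8)^2| = |x - 8| * |x + 8|.
Impose |x - 8| < 1 first. Then |x + 8| = |(x - 8) + 2*(8)| <= |x - 8| + 2*|8| < 1 + 16 = 17.
So |x^2 - (8)^2| < delta * 17.
We need delta * 17 <= 2/15, i.e. delta <= 2/15/17 = 2/255.
Since 2/255 < 1, this is tighter than 1; take delta = 2/255.
So delta = 2/255 works.

2/255


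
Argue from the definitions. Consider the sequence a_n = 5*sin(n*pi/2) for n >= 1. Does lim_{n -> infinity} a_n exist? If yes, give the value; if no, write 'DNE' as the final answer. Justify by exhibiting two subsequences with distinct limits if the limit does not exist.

Examine the behaviour of a_n along subsequences.
a_{4k+1} = 5*sin(pi/2 + 2k*pi) = 5 -> 5. a_{4k+3} = 5*sin(3pi/2 + 2k*pi) = -5 -> -5.
Since these two subsequential limits are 5 and -5, distinct, the full sequence cannot converge (a convergent sequence has all subsequences tending to the same limit). So lim a_n does not exist.

DNE


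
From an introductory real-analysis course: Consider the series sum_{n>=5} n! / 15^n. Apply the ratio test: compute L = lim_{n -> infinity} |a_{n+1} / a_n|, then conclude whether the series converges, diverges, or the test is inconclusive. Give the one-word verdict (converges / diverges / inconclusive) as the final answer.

Let a_n denote the general term. Form the ratio a_{n+1}/a_n and simplify:
a_{n+1}/a_n = n/15 + 1/15
Take the limit as n -> infinity: L = infinity.
Since L = infinity > 1 (or L = infinity), the ratio test implies the series diverges.

diverges


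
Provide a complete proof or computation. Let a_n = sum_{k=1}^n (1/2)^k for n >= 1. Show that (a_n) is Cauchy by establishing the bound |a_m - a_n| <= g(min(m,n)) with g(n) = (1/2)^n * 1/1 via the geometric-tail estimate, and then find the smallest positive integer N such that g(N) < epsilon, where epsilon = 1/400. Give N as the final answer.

For m > n >= 1: |a_m - a_n| = sum_{k=n+1}^m (1/2)^k < sum_{k=n+1}^infinity (1/2)^k = (1/2)^(n+1) / (1 - 1/2) = (1/2)^n * (1/2) * (2/1) = (1/2)^n * 1/1.
So g(n) = (1/2)^n / 1. Since g(n) -> 0, (a_n) is Cauchy.
Now solve g(N) < 1/400: (1/2)^N / 1 < 1/400 <=> 2^N > 1 / (1 * 1/400) = 400.
Check powers of 2: 2^8 = 256 <= 400, 2^9 = 512 > 400.
So the smallest such N is 9. Check: g(9) = 1/(1 * 512) = 1/512 < 1/400.

9


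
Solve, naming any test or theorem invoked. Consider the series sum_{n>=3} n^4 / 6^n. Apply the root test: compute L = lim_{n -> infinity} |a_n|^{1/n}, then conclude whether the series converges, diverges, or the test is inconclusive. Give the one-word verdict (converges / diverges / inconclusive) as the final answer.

Let a_n denote the general term. Form |a_n|^(1/n) and simplify:
|a_n|^(1/n) = n^(4/n)/6
Take the limit as n -> infinity: L = 1/6.
Since L = 1/6 < 1, the root test implies convergence.

converges


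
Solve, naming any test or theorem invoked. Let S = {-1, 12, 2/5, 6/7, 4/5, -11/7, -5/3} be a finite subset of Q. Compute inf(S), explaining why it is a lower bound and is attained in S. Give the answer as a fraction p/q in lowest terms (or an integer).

S is finite, so inf(S) = min(S).
Sorted increasing:
-5/3, -11/7, -1, 2/5, 4/5, 6/7, 12
The extremum is -5/3.
For every x in S, x >= -5/3. And -5/3 is in S, so it is attained.
Therefore inf(S) = -5/3.

-5/3


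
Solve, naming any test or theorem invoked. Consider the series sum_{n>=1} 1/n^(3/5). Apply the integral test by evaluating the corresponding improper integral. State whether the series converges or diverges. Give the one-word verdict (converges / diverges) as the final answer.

Let f(x) = x^(-3/5). Then f is positive, continuous, and decreasing on [1, infinity), so the integral test applies.
Compute the improper integral int_{1}^infinity f(x) dx:
  antiderivative F(x) = 5*x^(2/5)/2.
  As x -> infinity, F(x) -> infinity (since p = 3/5 < 1).
  So the integral diverges. By the integral test, the series diverges.

diverges


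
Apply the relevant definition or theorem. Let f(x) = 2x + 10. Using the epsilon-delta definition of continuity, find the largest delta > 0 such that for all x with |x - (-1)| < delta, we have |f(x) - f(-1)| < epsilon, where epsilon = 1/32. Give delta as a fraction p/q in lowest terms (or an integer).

We compute f(-1) = 2*(-1) + 10 = 8.
|f(x) - f(-1)| = |2x + 10 - (8)| = |2(x - (-1))| = 2|x - (-1)|.
We need 2|x - (-1)| < 1/32, i.e. |x - (-1)| < 1/32 / 2 = 1/64.
So any delta <= 1/64 works. Conversely, if delta > 1/64, then x = -1 + 1/64 satisfies |x - (-1)| = 1/64 < delta but |f(x) - f(-1)| = 2 * 1/64 = 1/32, which is not < 1/32; so no larger delta works.
Hence the largest such delta is 1/64.

1/64


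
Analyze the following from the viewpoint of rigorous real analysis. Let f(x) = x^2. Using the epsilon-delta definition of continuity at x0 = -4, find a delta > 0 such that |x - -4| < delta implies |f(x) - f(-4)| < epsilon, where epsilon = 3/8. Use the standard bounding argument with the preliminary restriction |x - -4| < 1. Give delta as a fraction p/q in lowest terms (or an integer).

Factor: |x^2 - (-4)^2| = |x - -4| * |x + -4|.
Impose |x - -4| < 1 first. Then |x + -4| = |(x - -4) + 2*(-4)| <= |x - -4| + 2*|-4| < 1 + 8 = 9.
So |x^2 - (-4)^2| < delta * 9.
We need delta * 9 <= 3/8, i.e. delta <= 3/8/9 = 1/24.
Since 1/24 < 1, this is tighter than 1; take delta = 1/24.
So delta = 1/24 works.

1/24


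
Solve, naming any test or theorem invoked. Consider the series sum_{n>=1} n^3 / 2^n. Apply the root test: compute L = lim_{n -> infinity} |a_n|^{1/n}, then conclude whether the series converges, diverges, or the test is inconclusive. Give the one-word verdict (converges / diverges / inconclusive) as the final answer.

Let a_n denote the general term. Form |a_n|^(1/n) and simplify:
|a_n|^(1/n) = n^(3/n)/2
Take the limit as n -> infinity: L = 1/2.
Since L = 1/2 < 1, the root test implies convergence.

converges


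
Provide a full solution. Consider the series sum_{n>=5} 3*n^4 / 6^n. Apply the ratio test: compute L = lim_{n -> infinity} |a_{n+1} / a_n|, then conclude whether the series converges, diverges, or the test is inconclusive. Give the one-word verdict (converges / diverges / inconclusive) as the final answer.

Let a_n denote the general term. Form the ratio a_{n+1}/a_n and simplify:
a_{n+1}/a_n = (n + 1)^4/(6*n^4)
Take the limit as n -> infinity: L = 1/6.
Since L = 1/6 < 1, the ratio test implies the series converges.

converges


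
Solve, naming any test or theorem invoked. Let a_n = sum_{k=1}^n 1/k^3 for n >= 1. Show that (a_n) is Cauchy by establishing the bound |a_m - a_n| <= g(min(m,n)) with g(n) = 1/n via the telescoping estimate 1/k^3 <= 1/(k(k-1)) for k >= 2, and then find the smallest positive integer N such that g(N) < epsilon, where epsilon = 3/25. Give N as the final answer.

For m > n >= 1: |a_m - a_n| = sum_{k=n+1}^m 1/k^3.
Use 1/k^3 <= 1/(k(k-1)) = 1/(k-1) - 1/k for k >= 2 (which holds since k^3 >= k^2 >= k(k-1) for k >= 2):
sum_{k=n+1}^m 1/k^3 <= sum_{k=n+1}^m (1/(k-1) - 1/k) = 1/n - 1/m <= 1/n.
By symmetry the same bound holds with n,m swapped, so |a_m - a_n| <= 1/min(m,n) = g(min(m,n)). Since g(n) -> 0, (a_n) is Cauchy.
Now solve g(N) < 3/25: 1/N < 3/25 <=> N > 1/(3/25) = 25/3.
The smallest integer strictly greater than 25/3 is N = 9.
Check: g(9) = 1/9 < 3/25; g(8) = 1/8 >= 3/25. So N = 9.

9


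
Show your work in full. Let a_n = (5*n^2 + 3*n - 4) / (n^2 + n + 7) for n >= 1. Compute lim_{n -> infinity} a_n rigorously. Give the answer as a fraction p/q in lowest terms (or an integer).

Divide numerator and denominator by n^2, the highest power:
numerator / n^2 = 5 + 3/n - 4/n^2
denominator / n^2 = 1 + 1/n + 7/n^2
As n -> infinity, all terms of the form c/n^k (k >= 1) tend to 0.
So numerator / n^2 -> 5 and denominator / n^2 -> 1.
Therefore lim a_n = 5.

5
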